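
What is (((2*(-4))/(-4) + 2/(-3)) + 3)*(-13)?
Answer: -169/3 ≈ -56.333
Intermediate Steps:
(((2*(-4))/(-4) + 2/(-3)) + 3)*(-13) = ((-8*(-¼) + 2*(-⅓)) + 3)*(-13) = ((2 - ⅔) + 3)*(-13) = (4/3 + 3)*(-13) = (13/3)*(-13) = -169/3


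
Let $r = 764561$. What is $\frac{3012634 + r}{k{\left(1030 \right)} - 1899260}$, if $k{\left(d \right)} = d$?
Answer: $- \frac{755439}{379646} \approx -1.9899$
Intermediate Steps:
$\frac{3012634 + r}{k{\left(1030 \right)} - 1899260} = \frac{3012634 + 764561}{1030 - 1899260} = \frac{3777195}{-1898230} = 3777195 \left(- \frac{1}{1898230}\right) = - \frac{755439}{379646}$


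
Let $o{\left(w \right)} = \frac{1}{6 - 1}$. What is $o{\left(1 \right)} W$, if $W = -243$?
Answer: $- \frac{243}{5} \approx -48.6$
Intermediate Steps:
$o{\left(w \right)} = \frac{1}{5}$
$o{\left(1 \right)} W = \frac{1}{5} \left(-243\right) = - \frac{243}{5}$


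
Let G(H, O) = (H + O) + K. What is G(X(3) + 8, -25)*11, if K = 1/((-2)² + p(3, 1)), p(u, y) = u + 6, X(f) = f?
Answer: -1991/13 ≈ -153.15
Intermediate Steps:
p(u, y) = 6 + u
K = 1/13 (K = 1/((-2)² + (6 + 3)) = 1/(4 + 9) = 1/13 ≈ 0.076923)
G(H, O) = 1/13 + H + O (G(H, O) = (H + O) + 1/13 = 1/13 + H + O)
G(X(3) + 8, -25)*11 = (1/13 + (3 + 8) - 25)*11 = (1/13 + 11 - 25)*11 = -181/13*11 = -1991/13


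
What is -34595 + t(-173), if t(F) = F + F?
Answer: -34941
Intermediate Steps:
t(F) = 2*F
-34595 + t(-173) = -34595 + 2*(-173) = -34595 - 346 = -34941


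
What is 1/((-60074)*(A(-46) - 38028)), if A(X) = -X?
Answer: 1/2281730668 ≈ 4.3826e-10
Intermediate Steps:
1/((-60074)*(A(-46) - 38028)) = 1/((-60074)*(-1*(-46) - 38028)) = -1/(60074*(46 - 38028)) = -1/60074/(-37982) = -1/60074*(-1/37982) = 1/2281730668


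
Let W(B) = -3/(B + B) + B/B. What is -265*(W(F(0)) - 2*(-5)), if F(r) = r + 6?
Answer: -11395/4 ≈ -2848.8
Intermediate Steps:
F(r) = 6 + r
W(B) = 1 - 3/(2*B) (W(B) = -3*1/(2*B) + 1 = -3/(2*B) + 1 = 1 - 3/(2*B))
-265*(W(F(0)) - 2*(-5)) = -265*((-3/2 + (6 + 0))/(6 + 0) - 2*(-5)) = -265*((-3/2 + 6)/6 + 10) = -265*((⅙)*(9/2) + 10) = -265*(¾ + 10) = -265*43/4 = -11395/4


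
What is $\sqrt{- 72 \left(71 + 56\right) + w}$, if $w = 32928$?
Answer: $2 \sqrt{5946} \approx 154.22$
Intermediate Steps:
$\sqrt{- 72 \left(71 + 56\right) + w} = \sqrt{- 72 \left(71 + 56\right) + 32928} = \sqrt{\left(-72\right) 127 + 32928} = \sqrt{-9144 + 32928} = \sqrt{23784} = 2 \sqrt{5946}$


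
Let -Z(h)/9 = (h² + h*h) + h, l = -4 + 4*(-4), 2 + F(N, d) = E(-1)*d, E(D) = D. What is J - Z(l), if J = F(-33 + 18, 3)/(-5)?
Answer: 7021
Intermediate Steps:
F(N, d) = -2 - d
l = -20 (l = -4 - 16 = -20)
Z(h) = -18*h² - 9*h (Z(h) = -9*((h² + h*h) + h) = -9*((h² + h²) + h) = -9*(2*h² + h) = -9*(h + 2*h²) = -18*h² - 9*h)
J = 1 (J = (-2 - 1*3)/(-5) = (-2 - 3)*(-⅕) = -5*(-⅕) = 1)
J - Z(l) = 1 - (-9)*(-20)*(1 + 2*(-20)) = 1 - (-9)*(-20)*(1 - 40) = 1 - (-9)*(-20)*(-39) = 1 - 1*(-7020) = 1 + 7020 = 7021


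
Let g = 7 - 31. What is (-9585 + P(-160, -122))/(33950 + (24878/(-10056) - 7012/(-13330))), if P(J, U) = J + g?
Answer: -327375015780/1137654221233 ≈ -0.28776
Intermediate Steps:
g = -24
P(J, U) = -24 + J (P(J, U) = J - 24 = -24 + J)
(-9585 + P(-160, -122))/(33950 + (24878/(-10056) - 7012/(-13330))) = (-9585 + (-24 - 160))/(33950 + (24878/(-10056) - 7012/(-13330))) = (-9585 - 184)/(33950 + (24878*(-1/10056) - 7012*(-1/13330))) = -9769/(33950 + (-12439/5028 + 3506/6665)) = -9769/(33950 - 65277767/33511620) = -9769/1137654221233/33511620 = -9769*33511620/1137654221233 = -327375015780/1137654221233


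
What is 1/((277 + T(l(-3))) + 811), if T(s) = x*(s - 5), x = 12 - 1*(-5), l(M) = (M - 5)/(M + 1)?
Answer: 1/1071 ≈ 0.00093371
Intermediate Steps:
l(M) = (-5 + M)/(1 + M)
x = 17 (x = 12 + 5 = 17)
T(s) = -85 + 17*s (T(s) = 17*(s - 5) = 17*(-5 + s) = -85 + 17*s)
1/((277 + T(l(-3))) + 811) = 1/((277 + (-85 + 17*((-5 - 3)/(1 - 3)))) + 811) = 1/((277 + (-85 + 17*(-8/(-2)))) + 811) = 1/((277 + (-85 + 17*(-½*(-8)))) + 811) = 1/((277 + (-85 + 17*4)) + 811) = 1/((277 + (-85 + 68)) + 811) = 1/((277 - 17) + 811) = 1/(260 + 811) = 1/1071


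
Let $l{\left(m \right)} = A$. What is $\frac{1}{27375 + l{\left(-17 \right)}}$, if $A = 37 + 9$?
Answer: $\frac{1}{27421} \approx 3.6468 \cdot 10^{-5}$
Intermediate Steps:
$A = 46$
$l{\left(m \right)} = 46$
$\frac{1}{27375 + l{\left(-17 \right)}} = \frac{1}{27375 + 46} = \frac{1}{27421}$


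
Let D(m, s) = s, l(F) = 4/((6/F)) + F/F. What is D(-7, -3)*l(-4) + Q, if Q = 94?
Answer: 99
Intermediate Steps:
l(F) = 1 + 2*F/3 (l(F) = 4*(F/6) + 1 = 2*F/3 + 1 = 1 + 2*F/3)
D(-7, -3)*l(-4) + Q = -3*(1 + (⅔)*(-4)) + 94 = -3*(1 - 8/3) + 94 = -3*(-5/3) + 94 = 5 + 94 = 99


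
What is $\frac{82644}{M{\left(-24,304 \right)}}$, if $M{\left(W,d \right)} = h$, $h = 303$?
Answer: $\frac{27548}{101} \approx 272.75$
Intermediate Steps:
$M{\left(W,d \right)} = 303$
$\frac{82644}{M{\left(-24,304 \right)}} = \frac{82644}{303} = 82644 \cdot \frac{1}{303} = \frac{27548}{101}$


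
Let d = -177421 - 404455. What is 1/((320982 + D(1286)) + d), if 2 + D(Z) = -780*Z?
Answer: -1/1263976 ≈ -7.9115e-7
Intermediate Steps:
d = -581876
D(Z) = -2 - 780*Z
1/((320982 + D(1286)) + d) = 1/((320982 + (-2 - 780*1286)) - 581876) = 1/((320982 + (-2 - 1003080)) - 581876) = 1/((320982 - 1003082) - 581876) = 1/(-682100 - 581876) = 1/(-1263976) = -1/1263976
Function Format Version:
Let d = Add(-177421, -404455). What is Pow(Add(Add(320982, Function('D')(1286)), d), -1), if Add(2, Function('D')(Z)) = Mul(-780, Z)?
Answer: Rational(-1, 1263976) ≈ -7.9115e-7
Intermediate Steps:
d = -581876
Function('D')(Z) = Add(-2, Mul(-780, Z))
Pow(Add(Add(320982, Function('D')(1286)), d), -1) = Pow(Add(Add(320982, Add(-2, Mul(-780, 1286))), -581876), -1) = Pow(Add(Add(320982, Add(-2, -1003080)), -581876), -1) = Pow(Add(Add(320982, -1003082), -581876), -1) = Pow(Add(-682100, -581876), -1) = Pow(-1263976, -1) = Rational(-1, 1263976)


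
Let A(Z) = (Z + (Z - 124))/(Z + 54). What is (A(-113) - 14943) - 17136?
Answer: -1892311/59 ≈ -32073.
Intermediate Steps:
A(Z) = (-124 + 2*Z)/(54 + Z) (A(Z) = (Z + (-124 + Z))/(54 + Z) = (-124 + 2*Z)/(54 + Z))
(A(-113) - 14943) - 17136 = (2*(-62 - 113)/(54 - 113) - 14943) - 17136 = (2*(-175)/(-59) - 14943) - 17136 = (2*(-1/59)*(-175) - 14943) - 17136 = (350/59 - 14943) - 17136 = -881287/59 - 17136 = -1892311/59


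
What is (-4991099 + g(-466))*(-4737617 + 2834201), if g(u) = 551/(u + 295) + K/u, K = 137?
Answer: 6640600926513908/699 ≈ 9.5001e+12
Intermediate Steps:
g(u) = 137/u + 551/(295 + u) (g(u) = 551/(u + 295) + 137/u = 551/(295 + u) + 137/u = 137/u + 551/(295 + u))
(-4991099 + g(-466))*(-4737617 + 2834201) = (-4991099 + (40415 + 688*(-466))/((-466)*(295 - 466)))*(-4737617 + 2834201) = (-4991099 - 1/466*(40415 - 320608)/(-171))*(-1903416) = (-4991099 - 1/466*(-1/171)*(-280193))*(-1903416) = (-4991099 - 14747/4194)*(-1903416) = -20932683953/4194*(-1903416) = 6640600926513908/699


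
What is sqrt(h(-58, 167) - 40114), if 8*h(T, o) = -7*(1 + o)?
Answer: I*sqrt(40261) ≈ 200.65*I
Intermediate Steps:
h(T, o) = -7/8 - 7*o/8 (h(T, o) = (-7*(1 + o))/8 = (-7 - 7*o)/8 = -7/8 - 7*o/8)
sqrt(h(-58, 167) - 40114) = sqrt((-7/8 - 7/8*167) - 40114) = sqrt((-7/8 - 1169/8) - 40114) = sqrt(-147 - 40114) = sqrt(-40261) = I*sqrt(40261)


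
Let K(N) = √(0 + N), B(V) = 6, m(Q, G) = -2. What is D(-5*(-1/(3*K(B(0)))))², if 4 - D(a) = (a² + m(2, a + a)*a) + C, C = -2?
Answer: 94801/2916 + 1495*√6/243 ≈ 47.581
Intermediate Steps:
K(N) = √N
D(a) = 6 - a² + 2*a (D(a) = 4 - ((a² - 2*a) - 2) = 4 - (-2 + a² - 2*a) = 4 + (2 - a² + 2*a) = 6 - a² + 2*a)
D(-5*(-1/(3*K(B(0)))))² = (6 - (-5*(-√6/18))² + 2*(-5*(-√6/18)))² = (6 - (-(-5)*√6/18)² + 2*(-(-5)*√6/18))² = (6 - (5*√6/18)² + 2*(5*√6/18))² = (6 - 1*25/54 + 5*√6/9)² = (6 - 25/54 + 5*√6/9)² = (299/54 + 5*√6/9)²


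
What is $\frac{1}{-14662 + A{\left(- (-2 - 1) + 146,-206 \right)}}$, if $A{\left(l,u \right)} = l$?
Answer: $- \frac{1}{14513} \approx -6.8904 \cdot 10^{-5}$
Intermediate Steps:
$\frac{1}{-14662 + A{\left(- (-2 - 1) + 146,-206 \right)}} = \frac{1}{-14662 + \left(- (-2 - 1) + 146\right)} = \frac{1}{-14662 + \left(\left(-1\right) \left(-3\right) + 146\right)} = \frac{1}{-14662 + \left(3 + 146\right)} = \frac{1}{-14662 + 149} = \frac{1}{-14513} = - \frac{1}{14513}$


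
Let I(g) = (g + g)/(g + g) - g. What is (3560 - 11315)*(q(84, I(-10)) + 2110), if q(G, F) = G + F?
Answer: -17099775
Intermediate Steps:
I(g) = 1 - g (I(g) = (2*g)/((2*g)) - g = (2*g)*(1/(2*g)) - g = 1 - g)
q(G, F) = F + G
(3560 - 11315)*(q(84, I(-10)) + 2110) = (3560 - 11315)*(((1 - 1*(-10)) + 84) + 2110) = -7755*(((1 + 10) + 84) + 2110) = -7755*((11 + 84) + 2110) = -7755*(95 + 2110) = -7755*2205 = -17099775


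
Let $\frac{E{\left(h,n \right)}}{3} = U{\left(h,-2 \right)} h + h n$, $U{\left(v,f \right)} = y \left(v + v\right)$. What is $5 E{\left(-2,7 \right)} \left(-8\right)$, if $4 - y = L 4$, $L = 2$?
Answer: $5520$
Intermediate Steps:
$y = -4$ ($y = 4 - 2 \cdot 4 = 4 - 8 = -4$)
$U{\left(v,f \right)} = - 8 v$ ($U{\left(v,f \right)} = - 4 \left(v + v\right) = - 4 \cdot 2 v = - 8 v$)
$E{\left(h,n \right)} = - 24 h^{2} + 3 h n$ ($E{\left(h,n \right)} = 3 \left(- 8 h h + h n\right) = 3 \left(- 8 h^{2} + h n\right) = - 24 h^{2} + 3 h n$)
$5 E{\left(-2,7 \right)} \left(-8\right) = 5 \cdot 3 \left(-2\right) \left(7 - -16\right) \left(-8\right) = 5 \cdot 3 \left(-2\right) \left(7 + 16\right) \left(-8\right) = 5 \cdot 3 \left(-2\right) 23 \left(-8\right) = 5 \left(-138\right) \left(-8\right) = \left(-690\right) \left(-8\right) = 5520$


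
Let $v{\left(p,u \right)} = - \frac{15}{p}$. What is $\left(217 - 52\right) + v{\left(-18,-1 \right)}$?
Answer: $\frac{995}{6} \approx 165.83$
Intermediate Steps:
$\left(217 - 52\right) + v{\left(-18,-1 \right)} = \left(217 - 52\right) - \frac{15}{-18} = \left(217 - 52\right) - - \frac{5}{6} = 165 + \frac{5}{6} = \frac{995}{6}$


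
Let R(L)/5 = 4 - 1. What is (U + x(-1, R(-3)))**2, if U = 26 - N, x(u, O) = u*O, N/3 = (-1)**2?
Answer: 64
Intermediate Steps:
N = 3 (N = 3*(-1)**2 = 3*1 = 3)
R(L) = 15 (R(L) = 5*(4 - 1) = 5*3 = 15)
x(u, O) = O*u
U = 23 (U = 26 - 1*3 = 26 - 3 = 23)
(U + x(-1, R(-3)))**2 = (23 + 15*(-1))**2 = (23 - 15)**2 = 8**2 = 64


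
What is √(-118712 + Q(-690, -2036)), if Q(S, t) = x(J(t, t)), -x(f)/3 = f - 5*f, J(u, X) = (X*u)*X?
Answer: 2*I*√25319497646 ≈ 3.1824e+5*I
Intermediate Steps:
J(u, X) = u*X²
x(f) = 12*f (x(f) = -3*(f - 5*f) = -(-12)*f = 12*f)
Q(S, t) = 12*t³ (Q(S, t) = 12*(t*t²) = 12*t³)
√(-118712 + Q(-690, -2036)) = √(-118712 + 12*(-2036)³) = √(-118712 + 12*(-8439822656)) = √(-118712 - 101277871872) = √(-101277990584) = 2*I*√25319497646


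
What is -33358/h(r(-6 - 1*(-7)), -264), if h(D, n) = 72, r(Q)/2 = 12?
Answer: -16679/36 ≈ -463.31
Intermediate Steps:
r(Q) = 24 (r(Q) = 2*12 = 24)
-33358/h(r(-6 - 1*(-7)), -264) = -33358/72 = -33358*1/72 = -16679/36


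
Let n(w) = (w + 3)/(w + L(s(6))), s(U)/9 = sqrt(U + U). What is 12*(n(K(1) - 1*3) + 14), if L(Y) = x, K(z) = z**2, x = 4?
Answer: 174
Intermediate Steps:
s(U) = 9*sqrt(2)*sqrt(U) (s(U) = 9*sqrt(U + U) = 9*sqrt(2*U) = 9*(sqrt(2)*sqrt(U)) = 9*sqrt(2)*sqrt(U))
L(Y) = 4
n(w) = (3 + w)/(4 + w) (n(w) = (w + 3)/(w + 4) = (3 + w)/(4 + w))
12*(n(K(1) - 1*3) + 14) = 12*((3 + (1**2 - 1*3))/(4 + (1**2 - 1*3)) + 14) = 12*((3 + (1 - 3))/(4 + (1 - 3)) + 14) = 12*((3 - 2)/(4 - 2) + 14) = 12*(1/2 + 14) = 12*(29/2) = 174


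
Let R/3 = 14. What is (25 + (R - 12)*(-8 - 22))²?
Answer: 765625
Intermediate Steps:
R = 42 (R = 3*14 = 42)
(25 + (R - 12)*(-8 - 22))² = (25 + (42 - 12)*(-8 - 22))² = (25 + 30*(-30))² = (25 - 900)² = (-875)² = 765625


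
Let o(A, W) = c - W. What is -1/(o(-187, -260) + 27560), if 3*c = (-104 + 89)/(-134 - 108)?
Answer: -242/6732445 ≈ -3.5945e-5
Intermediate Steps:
c = 5/242 (c = ((-104 + 89)/(-134 - 108))/3 = (-15/(-242))/3 = (-15*(-1/242))/3 = (⅓)*(15/242) = 5/242 ≈ 0.020661)
o(A, W) = 5/242 - W
-1/(o(-187, -260) + 27560) = -1/((5/242 - 1*(-260)) + 27560) = -1/((5/242 + 260) + 27560) = -1/(62925/242 + 27560) = -1/6732445/242 = -1*242/6732445 = -242/6732445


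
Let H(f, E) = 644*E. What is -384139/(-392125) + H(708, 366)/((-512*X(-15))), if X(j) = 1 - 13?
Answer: 3949399209/100384000 ≈ 39.343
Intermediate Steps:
X(j) = -12
-384139/(-392125) + H(708, 366)/((-512*X(-15))) = -384139/(-392125) + (644*366)/((-512*(-12))) = -384139*(-1/392125) + 235704/6144 = 384139/392125 + 235704*(1/6144) = 384139/392125 + 9821/256 = 3949399209/100384000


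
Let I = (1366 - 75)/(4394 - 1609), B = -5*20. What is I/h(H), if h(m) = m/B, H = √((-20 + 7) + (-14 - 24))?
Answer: 25820*I*√51/28407 ≈ 6.4911*I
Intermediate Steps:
B = -100
H = I*√51 (H = √(-13 - 38) = √(-51) = I*√51 ≈ 7.1414*I)
h(m) = -m/100 (h(m) = m/(-100) = m*(-1/100) = -m/100)
I = 1291/2785 ≈ 0.46355
I/h(H) = 1291/(2785*((-I*√51/100))) = 1291*(100*I*√51/51)/2785 = 25820*I*√51/28407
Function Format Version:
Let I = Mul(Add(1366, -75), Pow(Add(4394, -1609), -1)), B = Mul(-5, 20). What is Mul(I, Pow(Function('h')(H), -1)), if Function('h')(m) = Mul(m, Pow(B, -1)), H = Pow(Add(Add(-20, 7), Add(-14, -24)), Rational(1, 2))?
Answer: Mul(Rational(25820, 28407), I, Pow(51, Rational(1, 2))) ≈ Mul(6.4911, I)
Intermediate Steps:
B = -100
H = Mul(I, Pow(51, Rational(1, 2))) (H = Pow(Add(-13, -38), Rational(1, 2)) = Pow(-51, Rational(1, 2)) = Mul(I, Pow(51, Rational(1, 2))) ≈ Mul(7.1414, I))
Function('h')(m) = Mul(Rational(-1, 100), m) (Function('h')(m) = Mul(m, Pow(-100, -1)) = Mul(m, Rational(-1, 100)) = Mul(Rational(-1, 100), m))
I = Rational(1291, 2785) (I = Mul(1291, Pow(2785, -1)) = Mul(1291, Rational(1, 2785)) = Rational(1291, 2785) ≈ 0.46355)
Mul(I, Pow(Function('h')(H), -1)) = Mul(Rational(1291, 2785), Pow(Mul(Rational(-1, 100), Mul(I, Pow(51, Rational(1, 2)))), -1)) = Mul(Rational(1291, 2785), Pow(Mul(Rational(-1, 100), I, Pow(51, Rational(1, 2))), -1)) = Mul(Rational(1291, 2785), Mul(Rational(100, 51), I, Pow(51, Rational(1, 2)))) = Mul(Rational(25820, 28407), I, Pow(51, Rational(1, 2)))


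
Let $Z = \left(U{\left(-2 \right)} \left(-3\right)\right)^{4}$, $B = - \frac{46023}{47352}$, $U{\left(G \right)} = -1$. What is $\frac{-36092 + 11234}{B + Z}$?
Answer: $- \frac{392358672}{1263163} \approx -310.62$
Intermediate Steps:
$B = - \frac{15341}{15784}$ ($B = \left(-46023\right) \frac{1}{47352} = - \frac{15341}{15784} \approx -0.97193$)
$Z = 81$ ($Z = \left(\left(-1\right) \left(-3\right)\right)^{4} = 3^{4} = 81$)
$\frac{-36092 + 11234}{B + Z} = \frac{-36092 + 11234}{- \frac{15341}{15784} + 81} = - \frac{24858}{\frac{1263163}{15784}} = \left(-24858\right) \frac{15784}{1263163} = - \frac{392358672}{1263163}$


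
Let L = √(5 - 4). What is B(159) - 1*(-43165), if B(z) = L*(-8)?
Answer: 43157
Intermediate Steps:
L = 1 (L = √1 = 1)
B(z) = -8 (B(z) = 1*(-8) = -8)
B(159) - 1*(-43165) = -8 - 1*(-43165) = -8 + 43165 = 43157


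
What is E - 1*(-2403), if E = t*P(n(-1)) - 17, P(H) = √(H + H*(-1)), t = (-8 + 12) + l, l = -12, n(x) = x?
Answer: 2386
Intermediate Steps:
t = -8 (t = (-8 + 12) - 12 = 4 - 12 = -8)
P(H) = 0 (P(H) = √(H - H) = √0 = 0)
E = -17 (E = -8*0 - 17 = 0 - 17 = -17)
E - 1*(-2403) = -17 - 1*(-2403) = -17 + 2403 = 2386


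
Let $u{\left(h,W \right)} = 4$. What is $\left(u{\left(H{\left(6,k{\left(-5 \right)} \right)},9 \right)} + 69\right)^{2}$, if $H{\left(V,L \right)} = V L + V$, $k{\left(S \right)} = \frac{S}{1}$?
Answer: $5329$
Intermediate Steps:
$k{\left(S \right)} = S$ ($k{\left(S \right)} = S 1 = S$)
$H{\left(V,L \right)} = V + L V$ ($H{\left(V,L \right)} = L V + V = V + L V$)
$\left(u{\left(H{\left(6,k{\left(-5 \right)} \right)},9 \right)} + 69\right)^{2} = \left(4 + 69\right)^{2} = 73^{2} = 5329$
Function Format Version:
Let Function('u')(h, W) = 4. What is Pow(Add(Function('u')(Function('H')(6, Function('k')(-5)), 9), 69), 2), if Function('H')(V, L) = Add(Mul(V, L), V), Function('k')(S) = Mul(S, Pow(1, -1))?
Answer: 5329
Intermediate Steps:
Function('k')(S) = S (Function('k')(S) = Mul(S, 1) = S)
Function('H')(V, L) = Add(V, Mul(L, V)) (Function('H')(V, L) = Add(Mul(L, V), V) = Add(V, Mul(L, V)))
Pow(Add(Function('u')(Function('H')(6, Function('k')(-5)), 9), 69), 2) = Pow(Add(4, 69), 2) = Pow(73, 2) = 5329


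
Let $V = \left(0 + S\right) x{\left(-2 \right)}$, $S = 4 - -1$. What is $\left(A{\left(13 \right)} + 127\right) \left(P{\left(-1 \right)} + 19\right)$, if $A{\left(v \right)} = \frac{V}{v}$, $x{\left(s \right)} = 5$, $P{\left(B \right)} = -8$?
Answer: $\frac{18436}{13} \approx 1418.2$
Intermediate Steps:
$S = 5$ ($S = 4 + 1 = 5$)
$V = 25$ ($V = \left(0 + 5\right) 5 = 5 \cdot 5 = 25$)
$A{\left(v \right)} = \frac{25}{v}$
$\left(A{\left(13 \right)} + 127\right) \left(P{\left(-1 \right)} + 19\right) = \left(\frac{25}{13} + 127\right) \left(-8 + 19\right) = \left(25 \cdot \frac{1}{13} + 127\right) 11 = \left(\frac{25}{13} + 127\right) 11 = \frac{1676}{13} \cdot 11 = \frac{18436}{13}$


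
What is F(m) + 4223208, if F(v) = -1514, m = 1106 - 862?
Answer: 4221694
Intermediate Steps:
m = 244
F(m) + 4223208 = -1514 + 4223208 = 4221694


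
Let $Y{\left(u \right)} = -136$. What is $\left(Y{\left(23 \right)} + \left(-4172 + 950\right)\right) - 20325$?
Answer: $-23683$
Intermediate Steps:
$\left(Y{\left(23 \right)} + \left(-4172 + 950\right)\right) - 20325 = \left(-136 + \left(-4172 + 950\right)\right) - 20325 = \left(-136 - 3222\right) - 20325 = -3358 - 20325 = -23683$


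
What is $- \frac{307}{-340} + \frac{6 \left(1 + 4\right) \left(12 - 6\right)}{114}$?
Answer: $\frac{16033}{6460} \approx 2.4819$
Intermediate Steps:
$- \frac{307}{-340} + \frac{6 \left(1 + 4\right) \left(12 - 6\right)}{114} = \left(-307\right) \left(- \frac{1}{340}\right) + 6 \cdot 5 \cdot 6 \cdot \frac{1}{114} = \frac{307}{340} + 30 \cdot 6 \cdot \frac{1}{114} = \frac{307}{340} + 180 \cdot \frac{1}{114} = \frac{307}{340} + \frac{30}{19} = \frac{16033}{6460}$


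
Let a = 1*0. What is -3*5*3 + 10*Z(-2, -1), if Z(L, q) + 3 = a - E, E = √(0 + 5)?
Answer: -75 - 10*√5 ≈ -97.361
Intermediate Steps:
a = 0
E = √5 ≈ 2.2361
Z(L, q) = -3 - √5 (Z(L, q) = -3 + (0 - √5) = -3 - √5)
-3*5*3 + 10*Z(-2, -1) = -3*5*3 + 10*(-3 - √5) = -15*3 + (-30 - 10*√5) = -45 + (-30 - 10*√5) = -75 - 10*√5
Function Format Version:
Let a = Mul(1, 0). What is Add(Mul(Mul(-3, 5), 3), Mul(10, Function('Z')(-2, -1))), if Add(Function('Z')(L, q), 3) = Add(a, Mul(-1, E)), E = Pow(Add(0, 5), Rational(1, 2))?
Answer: Add(-75, Mul(-10, Pow(5, Rational(1, 2)))) ≈ -97.361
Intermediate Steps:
a = 0
E = Pow(5, Rational(1, 2)) ≈ 2.2361
Function('Z')(L, q) = Add(-3, Mul(-1, Pow(5, Rational(1, 2)))) (Function('Z')(L, q) = Add(-3, Add(0, Mul(-1, Pow(5, Rational(1, 2))))) = Add(-3, Mul(-1, Pow(5, Rational(1, 2)))))
Add(Mul(Mul(-3, 5), 3), Mul(10, Function('Z')(-2, -1))) = Add(Mul(Mul(-3, 5), 3), Mul(10, Add(-3, Mul(-1, Pow(5, Rational(1, 2)))))) = Add(Mul(-15, 3), Add(-30, Mul(-10, Pow(5, Rational(1, 2))))) = Add(-45, Add(-30, Mul(-10, Pow(5, Rational(1, 2))))) = Add(-75, Mul(-10, Pow(5, Rational(1, 2))))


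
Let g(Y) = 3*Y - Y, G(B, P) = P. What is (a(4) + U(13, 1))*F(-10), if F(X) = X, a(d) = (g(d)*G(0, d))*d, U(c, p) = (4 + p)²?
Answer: -1530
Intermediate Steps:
g(Y) = 2*Y
a(d) = 2*d³ (a(d) = ((2*d)*d)*d = (2*d²)*d = 2*d³)
(a(4) + U(13, 1))*F(-10) = (2*4³ + (4 + 1)²)*(-10) = (2*64 + 5²)*(-10) = (128 + 25)*(-10) = 153*(-10) = -1530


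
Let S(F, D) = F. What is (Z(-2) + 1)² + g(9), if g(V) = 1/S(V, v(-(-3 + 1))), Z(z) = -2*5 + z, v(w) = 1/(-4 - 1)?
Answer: 1090/9 ≈ 121.11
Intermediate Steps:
v(w) = -⅕ (v(w) = 1/(-5) = -⅕)
Z(z) = -10 + z
g(V) = 1/V
(Z(-2) + 1)² + g(9) = ((-10 - 2) + 1)² + 1/9 = (-12 + 1)² + ⅑ = (-11)² + ⅑ = 121 + ⅑ = 1090/9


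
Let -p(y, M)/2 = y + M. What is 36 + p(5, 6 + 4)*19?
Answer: -534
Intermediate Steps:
p(y, M) = -2*M - 2*y (p(y, M) = -2*(y + M) = -2*(M + y) = -2*M - 2*y)
36 + p(5, 6 + 4)*19 = 36 + (-2*(6 + 4) - 2*5)*19 = 36 + (-2*10 - 10)*19 = 36 + (-20 - 10)*19 = 36 - 30*19 = 36 - 570 = -534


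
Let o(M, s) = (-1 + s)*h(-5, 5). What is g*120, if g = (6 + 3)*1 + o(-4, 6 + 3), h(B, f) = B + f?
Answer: 1080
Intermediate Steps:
o(M, s) = 0 (o(M, s) = (-1 + s)*(-5 + 5) = (-1 + s)*0 = 0)
g = 9 (g = (6 + 3)*1 + 0 = 9*1 + 0 = 9 + 0 = 9)
g*120 = 9*120 = 1080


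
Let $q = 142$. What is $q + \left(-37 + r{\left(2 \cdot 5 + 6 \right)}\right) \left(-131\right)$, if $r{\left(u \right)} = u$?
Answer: $2893$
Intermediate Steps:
$q + \left(-37 + r{\left(2 \cdot 5 + 6 \right)}\right) \left(-131\right) = 142 + \left(-37 + \left(2 \cdot 5 + 6\right)\right) \left(-131\right) = 142 + \left(-37 + \left(10 + 6\right)\right) \left(-131\right) = 142 + \left(-37 + 16\right) \left(-131\right) = 142 - -2751 = 142 + 2751 = 2893$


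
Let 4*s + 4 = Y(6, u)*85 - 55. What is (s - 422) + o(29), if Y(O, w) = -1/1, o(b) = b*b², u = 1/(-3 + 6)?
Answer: 23931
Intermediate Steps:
u = ⅓ (u = 1/3 = ⅓ ≈ 0.33333)
o(b) = b³
Y(O, w) = -1 (Y(O, w) = -1*1 = -1)
s = -36 (s = -1 + (-1*85 - 55)/4 = -1 + (-85 - 55)/4 = -1 + (¼)*(-140) = -1 - 35 = -36)
(s - 422) + o(29) = (-36 - 422) + 29³ = -458 + 24389 = 23931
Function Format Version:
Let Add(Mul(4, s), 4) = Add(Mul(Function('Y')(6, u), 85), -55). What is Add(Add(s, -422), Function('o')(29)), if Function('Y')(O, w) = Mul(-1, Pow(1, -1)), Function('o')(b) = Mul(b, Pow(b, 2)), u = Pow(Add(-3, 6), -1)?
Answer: 23931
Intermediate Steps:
u = Rational(1, 3) (u = Pow(3, -1) = Rational(1, 3) ≈ 0.33333)
Function('o')(b) = Pow(b, 3)
Function('Y')(O, w) = -1 (Function('Y')(O, w) = Mul(-1, 1) = -1)
s = -36 (s = Add(-1, Mul(Rational(1, 4), Add(Mul(-1, 85), -55))) = Add(-1, Mul(Rational(1, 4), Add(-85, -55))) = Add(-1, Mul(Rational(1, 4), -140)) = Add(-1, -35) = -36)
Add(Add(s, -422), Function('o')(29)) = Add(Add(-36, -422), Pow(29, 3)) = Add(-458, 24389) = 23931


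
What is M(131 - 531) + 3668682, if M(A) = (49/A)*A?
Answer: 3668731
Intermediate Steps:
M(A) = 49
M(131 - 531) + 3668682 = 49 + 3668682 = 3668731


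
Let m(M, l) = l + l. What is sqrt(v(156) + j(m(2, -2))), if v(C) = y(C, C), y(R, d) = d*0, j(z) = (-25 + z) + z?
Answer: I*sqrt(33) ≈ 5.7446*I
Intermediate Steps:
m(M, l) = 2*l
j(z) = -25 + 2*z
y(R, d) = 0
v(C) = 0
sqrt(v(156) + j(m(2, -2))) = sqrt(0 + (-25 + 2*(2*(-2)))) = sqrt(0 + (-25 + 2*(-4))) = sqrt(0 + (-25 - 8)) = sqrt(0 - 33) = sqrt(-33) = I*sqrt(33)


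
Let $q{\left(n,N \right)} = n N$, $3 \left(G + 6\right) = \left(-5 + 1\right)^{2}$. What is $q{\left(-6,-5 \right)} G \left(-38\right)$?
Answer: $760$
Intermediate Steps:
$G = - \frac{2}{3}$ ($G = -6 + \frac{\left(-5 + 1\right)^{2}}{3} = -6 + \frac{\left(-4\right)^{2}}{3} = -6 + \frac{1}{3} \cdot 16 = -6 + \frac{16}{3} = - \frac{2}{3} \approx -0.66667$)
$q{\left(n,N \right)} = N n$
$q{\left(-6,-5 \right)} G \left(-38\right) = \left(-5\right) \left(-6\right) \left(- \frac{2}{3}\right) \left(-38\right) = 30 \left(- \frac{2}{3}\right) \left(-38\right) = \left(-20\right) \left(-38\right) = 760$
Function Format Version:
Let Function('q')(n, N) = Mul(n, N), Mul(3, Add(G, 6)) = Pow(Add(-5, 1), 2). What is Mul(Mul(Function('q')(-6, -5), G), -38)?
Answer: 760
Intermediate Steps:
G = Rational(-2, 3) (G = Add(-6, Mul(Rational(1, 3), Pow(Add(-5, 1), 2))) = Add(-6, Mul(Rational(1, 3), Pow(-4, 2))) = Add(-6, Mul(Rational(1, 3), 16)) = Add(-6, Rational(16, 3)) = Rational(-2, 3) ≈ -0.66667)
Function('q')(n, N) = Mul(N, n)
Mul(Mul(Function('q')(-6, -5), G), -38) = Mul(Mul(Mul(-5, -6), Rational(-2, 3)), -38) = Mul(Mul(30, Rational(-2, 3)), -38) = Mul(-20, -38) = 760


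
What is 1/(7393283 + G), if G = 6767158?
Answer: 1/14160441 ≈ 7.0619e-8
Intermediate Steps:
1/(7393283 + G) = 1/(7393283 + 6767158) = 1/14160441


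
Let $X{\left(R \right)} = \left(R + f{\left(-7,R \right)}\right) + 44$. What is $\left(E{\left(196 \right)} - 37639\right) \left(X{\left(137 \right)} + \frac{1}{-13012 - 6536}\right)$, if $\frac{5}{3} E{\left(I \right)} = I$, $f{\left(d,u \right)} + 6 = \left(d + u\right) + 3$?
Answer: $- \frac{1129541036281}{97740} \approx -1.1557 \cdot 10^{7}$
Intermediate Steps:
$f{\left(d,u \right)} = -3 + d + u$ ($f{\left(d,u \right)} = -6 + \left(\left(d + u\right) + 3\right) = -6 + \left(3 + d + u\right) = -3 + d + u$)
$E{\left(I \right)} = \frac{3 I}{5}$
$X{\left(R \right)} = 34 + 2 R$ ($X{\left(R \right)} = \left(R - \left(10 - R\right)\right) + 44 = \left(R + \left(-10 + R\right)\right) + 44 = \left(-10 + 2 R\right) + 44 = 34 + 2 R$)
$\left(E{\left(196 \right)} - 37639\right) \left(X{\left(137 \right)} + \frac{1}{-13012 - 6536}\right) = \left(\frac{3}{5} \cdot 196 - 37639\right) \left(\left(34 + 2 \cdot 137\right) + \frac{1}{-13012 - 6536}\right) = \left(\frac{588}{5} - 37639\right) \left(\left(34 + 274\right) + \frac{1}{-19548}\right) = - \frac{187607 \left(308 - \frac{1}{19548}\right)}{5} = \left(- \frac{187607}{5}\right) \frac{6020783}{19548} = - \frac{1129541036281}{97740}$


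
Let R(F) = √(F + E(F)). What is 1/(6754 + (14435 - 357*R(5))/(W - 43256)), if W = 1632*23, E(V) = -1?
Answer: 5720/38619159 ≈ 0.00014811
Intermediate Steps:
R(F) = √(-1 + F) (R(F) = √(F - 1) = √(-1 + F))
W = 37536
1/(6754 + (14435 - 357*R(5))/(W - 43256)) = 1/(6754 + (14435 - 357*√(-1 + 5))/(37536 - 43256)) = 1/(6754 + (14435 - 357*√4)/(-5720)) = 1/(6754 + (14435 - 357*2)*(-1/5720)) = 1/(6754 + (14435 - 714)*(-1/5720)) = 1/(6754 + 13721*(-1/5720)) = 1/(6754 - 13721/5720) = 1/(38619159/5720) = 5720/38619159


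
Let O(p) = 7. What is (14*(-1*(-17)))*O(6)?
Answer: 1666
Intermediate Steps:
(14*(-1*(-17)))*O(6) = (14*(-1*(-17)))*7 = (14*17)*7 = 238*7 = 1666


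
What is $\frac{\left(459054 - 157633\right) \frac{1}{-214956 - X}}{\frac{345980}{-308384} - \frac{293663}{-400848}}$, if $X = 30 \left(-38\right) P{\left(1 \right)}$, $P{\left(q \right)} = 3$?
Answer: $\frac{24257936172127}{6627635028573} \approx 3.6601$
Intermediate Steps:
$X = -3420$ ($X = 30 \left(-38\right) 3 = \left(-1140\right) 3 = -3420$)
$\frac{\left(459054 - 157633\right) \frac{1}{-214956 - X}}{\frac{345980}{-308384} - \frac{293663}{-400848}} = \frac{\left(459054 - 157633\right) \frac{1}{-214956 - -3420}}{\frac{345980}{-308384} - \frac{293663}{-400848}} = \frac{301421 \frac{1}{-214956 + 3420}}{345980 \left(- \frac{1}{308384}\right) - - \frac{293663}{400848}} = \frac{301421 \frac{1}{-211536}}{- \frac{86495}{77096} + \frac{293663}{400848}} = \frac{301421 \left(- \frac{1}{211536}\right)}{- \frac{1503888139}{3862972176}} = \left(- \frac{301421}{211536}\right) \left(- \frac{3862972176}{1503888139}\right) = \frac{24257936172127}{6627635028573}$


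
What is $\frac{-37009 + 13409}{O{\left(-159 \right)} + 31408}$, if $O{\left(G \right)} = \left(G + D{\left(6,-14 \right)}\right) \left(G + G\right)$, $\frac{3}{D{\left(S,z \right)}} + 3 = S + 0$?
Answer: $- \frac{5900}{20413} \approx -0.28903$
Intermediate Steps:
$D{\left(S,z \right)} = \frac{3}{-3 + S}$ ($D{\left(S,z \right)} = \frac{3}{-3 + \left(S + 0\right)} = \frac{3}{-3 + S}$)
$O{\left(G \right)} = 2 G \left(1 + G\right)$ ($O{\left(G \right)} = \left(G + \frac{3}{-3 + 6}\right) \left(G + G\right) = \left(G + \frac{3}{3}\right) 2 G = \left(G + 3 \cdot \frac{1}{3}\right) 2 G = \left(G + 1\right) 2 G = \left(1 + G\right) 2 G = 2 G \left(1 + G\right)$)
$\frac{-37009 + 13409}{O{\left(-159 \right)} + 31408} = \frac{-37009 + 13409}{2 \left(-159\right) \left(1 - 159\right) + 31408} = - \frac{23600}{2 \left(-159\right) \left(-158\right) + 31408} = - \frac{23600}{50244 + 31408} = - \frac{23600}{81652} = \left(-23600\right) \frac{1}{81652} = - \frac{5900}{20413}$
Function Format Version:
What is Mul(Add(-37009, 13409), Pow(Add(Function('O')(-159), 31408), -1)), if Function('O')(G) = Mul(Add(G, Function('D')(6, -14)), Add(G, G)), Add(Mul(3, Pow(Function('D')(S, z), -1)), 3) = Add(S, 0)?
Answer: Rational(-5900, 20413) ≈ -0.28903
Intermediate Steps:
Function('D')(S, z) = Mul(3, Pow(Add(-3, S), -1)) (Function('D')(S, z) = Mul(3, Pow(Add(-3, Add(S, 0)), -1)) = Mul(3, Pow(Add(-3, S), -1)))
Function('O')(G) = Mul(2, G, Add(1, G)) (Function('O')(G) = Mul(Add(G, Mul(3, Pow(Add(-3, 6), -1))), Add(G, G)) = Mul(Add(G, Mul(3, Pow(3, -1))), Mul(2, G)) = Mul(Add(G, Mul(3, Rational(1, 3))), Mul(2, G)) = Mul(Add(G, 1), Mul(2, G)) = Mul(Add(1, G), Mul(2, G)) = Mul(2, G, Add(1, G)))
Mul(Add(-37009, 13409), Pow(Add(Function('O')(-159), 31408), -1)) = Mul(Add(-37009, 13409), Pow(Add(Mul(2, -159, Add(1, -159)), 31408), -1)) = Mul(-23600, Pow(Add(Mul(2, -159, -158), 31408), -1)) = Mul(-23600, Pow(Add(50244, 31408), -1)) = Mul(-23600, Pow(81652, -1)) = Mul(-23600, Rational(1, 81652)) = Rational(-5900, 20413)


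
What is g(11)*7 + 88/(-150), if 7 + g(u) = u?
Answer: 2056/75 ≈ 27.413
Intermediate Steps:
g(u) = -7 + u
g(11)*7 + 88/(-150) = (-7 + 11)*7 + 88/(-150) = 4*7 + 88*(-1/150) = 28 - 44/75 = 2056/75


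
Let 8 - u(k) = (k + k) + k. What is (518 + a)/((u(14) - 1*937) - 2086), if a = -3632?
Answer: 1038/1019 ≈ 1.0186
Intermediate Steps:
u(k) = 8 - 3*k (u(k) = 8 - ((k + k) + k) = 8 - (2*k + k) = 8 - 3*k)
(518 + a)/((u(14) - 1*937) - 2086) = (518 - 3632)/(((8 - 3*14) - 1*937) - 2086) = -3114/(((8 - 42) - 937) - 2086) = -3114/((-34 - 937) - 2086) = -3114/(-971 - 2086) = -3114/(-3057) = -3114*(-1/3057) = 1038/1019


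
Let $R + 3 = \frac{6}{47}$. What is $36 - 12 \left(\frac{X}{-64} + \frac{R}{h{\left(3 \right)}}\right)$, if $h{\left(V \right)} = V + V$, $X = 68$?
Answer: $\frac{10245}{188} \approx 54.495$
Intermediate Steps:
$R = - \frac{135}{47}$ ($R = -3 + \frac{6}{47} = - \frac{135}{47} \approx -2.8723$)
$h{\left(V \right)} = 2 V$
$36 - 12 \left(\frac{X}{-64} + \frac{R}{h{\left(3 \right)}}\right) = 36 - 12 \left(\frac{68}{-64} - \frac{135}{47 \cdot 2 \cdot 3}\right) = 36 - 12 \left(68 \left(- \frac{1}{64}\right) - \frac{135}{47 \cdot 6}\right) = 36 - 12 \left(- \frac{17}{16} - \frac{45}{94}\right) = 36 - - \frac{3477}{188} = 36 + \frac{3477}{188} = \frac{10245}{188}$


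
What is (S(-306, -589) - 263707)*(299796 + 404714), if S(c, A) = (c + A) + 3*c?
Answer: -187061495200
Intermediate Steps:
S(c, A) = A + 4*c (S(c, A) = (A + c) + 3*c = A + 4*c)
(S(-306, -589) - 263707)*(299796 + 404714) = ((-589 + 4*(-306)) - 263707)*(299796 + 404714) = ((-589 - 1224) - 263707)*704510 = (-1813 - 263707)*704510 = -265520*704510 = -187061495200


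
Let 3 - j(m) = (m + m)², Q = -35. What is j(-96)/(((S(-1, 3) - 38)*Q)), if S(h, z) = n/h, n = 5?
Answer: -36861/1505 ≈ -24.492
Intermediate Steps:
j(m) = 3 - 4*m² (j(m) = 3 - (m + m)² = 3 - (2*m)² = 3 - 4*m²)
S(h, z) = 5/h
j(-96)/(((S(-1, 3) - 38)*Q)) = (3 - 4*(-96)²)/(((5/(-1) - 38)*(-35))) = (3 - 4*9216)/(((5*(-1) - 38)*(-35))) = (3 - 36864)/(((-5 - 38)*(-35))) = -36861/((-43*(-35))) = -36861/1505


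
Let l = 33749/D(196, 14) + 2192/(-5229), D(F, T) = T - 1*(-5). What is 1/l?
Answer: 99351/176431873 ≈ 0.00056311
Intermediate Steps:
D(F, T) = 5 + T (D(F, T) = T + 5 = 5 + T)
l = 176431873/99351 (l = 33749/(5 + 14) + 2192/(-5229) = 33749/19 + 2192*(-1/5229) = 33749*(1/19) - 2192/5229 = 33749/19 - 2192/5229 = 176431873/99351 ≈ 1775.8)
1/l = 1/(176431873/99351) = 99351/176431873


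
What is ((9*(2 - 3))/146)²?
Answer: 81/21316 ≈ 0.0038000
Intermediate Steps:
((9*(2 - 3))/146)² = ((9*(-1))*(1/146))² = (-9*1/146)² = (-9/146)² = 81/21316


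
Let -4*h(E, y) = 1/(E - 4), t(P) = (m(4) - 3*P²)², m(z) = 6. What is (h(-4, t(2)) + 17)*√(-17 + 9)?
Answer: 545*I*√2/16 ≈ 48.172*I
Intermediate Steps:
t(P) = (6 - 3*P²)²
h(E, y) = -1/(4*(-4 + E)) (h(E, y) = -1/(4*(E - 4)) = -1/(4*(-4 + E)))
(h(-4, t(2)) + 17)*√(-17 + 9) = (-1/(-16 + 4*(-4)) + 17)*√(-17 + 9) = (-1/(-16 - 16) + 17)*√(-8) = (-1/(-32) + 17)*(2*I*√2) = (-1*(-1/32) + 17)*(2*I*√2) = (1/32 + 17)*(2*I*√2) = 545*(2*I*√2)/32 = 545*I*√2/16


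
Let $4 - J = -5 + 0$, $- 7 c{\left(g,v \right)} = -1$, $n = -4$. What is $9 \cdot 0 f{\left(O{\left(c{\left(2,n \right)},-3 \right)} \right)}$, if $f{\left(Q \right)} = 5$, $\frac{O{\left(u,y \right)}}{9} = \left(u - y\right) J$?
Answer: $0$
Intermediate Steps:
$c{\left(g,v \right)} = \frac{1}{7}$ ($c{\left(g,v \right)} = \left(- \frac{1}{7}\right) \left(-1\right) = \frac{1}{7}$)
$J = 9$ ($J = 4 - \left(-5 + 0\right) = 4 - -5 = 4 + 5 = 9$)
$O{\left(u,y \right)} = - 81 y + 81 u$ ($O{\left(u,y \right)} = 9 \left(u - y\right) 9 = 9 \left(- 9 y + 9 u\right) = - 81 y + 81 u$)
$9 \cdot 0 f{\left(O{\left(c{\left(2,n \right)},-3 \right)} \right)} = 9 \cdot 0 \cdot 5 = 0 \cdot 5 = 0$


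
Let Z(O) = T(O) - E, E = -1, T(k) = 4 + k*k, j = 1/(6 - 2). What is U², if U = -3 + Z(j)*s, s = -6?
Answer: 71289/64 ≈ 1113.9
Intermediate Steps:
j = ¼ (j = 1/4 = ¼ ≈ 0.25000)
T(k) = 4 + k²
Z(O) = 5 + O² (Z(O) = (4 + O²) - 1*(-1) = (4 + O²) + 1 = 5 + O²)
U = -267/8 (U = -3 + (5 + (¼)²)*(-6) = -3 + (5 + 1/16)*(-6) = -3 + (81/16)*(-6) = -3 - 243/8 = -267/8 ≈ -33.375)
U² = (-267/8)² = 71289/64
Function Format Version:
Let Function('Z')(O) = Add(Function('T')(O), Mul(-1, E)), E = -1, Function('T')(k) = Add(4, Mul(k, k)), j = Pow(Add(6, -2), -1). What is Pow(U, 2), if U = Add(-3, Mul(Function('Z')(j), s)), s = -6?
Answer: Rational(71289, 64) ≈ 1113.9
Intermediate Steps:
j = Rational(1, 4) (j = Pow(4, -1) = Rational(1, 4) ≈ 0.25000)
Function('T')(k) = Add(4, Pow(k, 2))
Function('Z')(O) = Add(5, Pow(O, 2)) (Function('Z')(O) = Add(Add(4, Pow(O, 2)), Mul(-1, -1)) = Add(Add(4, Pow(O, 2)), 1) = Add(5, Pow(O, 2)))
U = Rational(-267, 8) (U = Add(-3, Mul(Add(5, Pow(Rational(1, 4), 2)), -6)) = Add(-3, Mul(Add(5, Rational(1, 16)), -6)) = Add(-3, Mul(Rational(81, 16), -6)) = Add(-3, Rational(-243, 8)) = Rational(-267, 8) ≈ -33.375)
Pow(U, 2) = Pow(Rational(-267, 8), 2) = Rational(71289, 64)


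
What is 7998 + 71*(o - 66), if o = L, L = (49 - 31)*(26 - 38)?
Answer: -12024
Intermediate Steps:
L = -216 (L = 18*(-12) = -216)
o = -216
7998 + 71*(o - 66) = 7998 + 71*(-216 - 66) = 7998 + 71*(-282) = 7998 - 20022 = -12024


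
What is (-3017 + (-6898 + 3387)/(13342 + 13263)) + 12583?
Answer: 254499919/26605 ≈ 9565.9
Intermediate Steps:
(-3017 + (-6898 + 3387)/(13342 + 13263)) + 12583 = (-3017 - 3511/26605) + 12583 = -80270796/26605 + 12583 = 254499919/26605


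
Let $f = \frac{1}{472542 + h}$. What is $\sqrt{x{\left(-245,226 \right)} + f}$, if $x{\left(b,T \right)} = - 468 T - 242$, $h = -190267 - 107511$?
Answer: $\frac{13 i \sqrt{4789653444021}}{87382} \approx 325.59 i$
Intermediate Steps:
$h = -297778$
$x{\left(b,T \right)} = -242 - 468 T$
$f = \frac{1}{174764}$ ($f = \frac{1}{472542 - 297778} = \frac{1}{174764} \approx 5.722 \cdot 10^{-6}$)
$\sqrt{x{\left(-245,226 \right)} + f} = \sqrt{\left(-242 - 105768\right) + \frac{1}{174764}} = \sqrt{-106010 + \frac{1}{174764}} = \sqrt{- \frac{18526731639}{174764}} = \frac{13 i \sqrt{4789653444021}}{87382}$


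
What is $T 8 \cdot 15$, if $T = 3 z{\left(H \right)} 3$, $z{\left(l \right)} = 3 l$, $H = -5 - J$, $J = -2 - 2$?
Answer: $-3240$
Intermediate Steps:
$J = -4$ ($J = -2 - 2 = -4$)
$H = -1$ ($H = -5 - -4 = -5 + 4 = -1$)
$T = -27$ ($T = 3 \cdot 3 \left(-1\right) 3 = 3 \left(-3\right) 3 = \left(-9\right) 3 = -27$)
$T 8 \cdot 15 = \left(-27\right) 8 \cdot 15 = \left(-216\right) 15 = -3240$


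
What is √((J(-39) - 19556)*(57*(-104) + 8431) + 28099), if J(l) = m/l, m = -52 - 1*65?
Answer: 2*I*√12228265 ≈ 6993.8*I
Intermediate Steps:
m = -117 (m = -52 - 65 = -117)
J(l) = -117/l
√((J(-39) - 19556)*(57*(-104) + 8431) + 28099) = √((-117/(-39) - 19556)*(57*(-104) + 8431) + 28099) = √((-117*(-1/39) - 19556)*(-5928 + 8431) + 28099) = √((3 - 19556)*2503 + 28099) = √(-19553*2503 + 28099) = √(-48941159 + 28099) = √(-48913060) = 2*I*√12228265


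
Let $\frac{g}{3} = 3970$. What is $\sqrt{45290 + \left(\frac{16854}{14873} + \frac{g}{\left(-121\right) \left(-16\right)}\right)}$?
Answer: $\frac{\sqrt{19398791788775462}}{654412} \approx 212.83$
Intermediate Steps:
$g = 11910$ ($g = 3 \cdot 3970 = 11910$)
$\sqrt{45290 + \left(\frac{16854}{14873} + \frac{g}{\left(-121\right) \left(-16\right)}\right)} = \sqrt{45290 + \left(\frac{16854}{14873} + \frac{11910}{\left(-121\right) \left(-16\right)}\right)} = \sqrt{45290 + \left(16854 \cdot \frac{1}{14873} + \frac{11910}{1936}\right)} = \sqrt{45290 + \left(\frac{16854}{14873} + 11910 \cdot \frac{1}{1936}\right)} = \sqrt{45290 + \left(\frac{16854}{14873} + \frac{5955}{968}\right)} = \sqrt{45290 + \frac{104883387}{14397064}} = \sqrt{\frac{652147911947}{14397064}} = \frac{\sqrt{19398791788775462}}{654412}$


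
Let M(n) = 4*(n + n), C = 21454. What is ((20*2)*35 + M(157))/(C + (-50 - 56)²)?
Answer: 1328/16345 ≈ 0.081248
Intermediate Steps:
M(n) = 8*n (M(n) = 4*(2*n) = 8*n)
((20*2)*35 + M(157))/(C + (-50 - 56)²) = ((20*2)*35 + 8*157)/(21454 + (-50 - 56)²) = (40*35 + 1256)/(21454 + (-106)²) = (1400 + 1256)/(21454 + 11236) = 2656/32690 = 2656*(1/32690) = 1328/16345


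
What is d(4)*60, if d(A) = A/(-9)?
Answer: -80/3 ≈ -26.667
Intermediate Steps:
d(A) = -A/9 (d(A) = A*(-1/9) = -A/9)
d(4)*60 = -1/9*4*60 = -4/9*60 = -80/3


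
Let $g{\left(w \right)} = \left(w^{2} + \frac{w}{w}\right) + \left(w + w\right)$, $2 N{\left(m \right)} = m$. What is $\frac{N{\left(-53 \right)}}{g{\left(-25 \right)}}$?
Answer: $- \frac{53}{1152} \approx -0.046007$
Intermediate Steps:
$N{\left(m \right)} = \frac{m}{2}$
$g{\left(w \right)} = 1 + w^{2} + 2 w$ ($g{\left(w \right)} = \left(w^{2} + 1\right) + 2 w = \left(1 + w^{2}\right) + 2 w = 1 + w^{2} + 2 w$)
$\frac{N{\left(-53 \right)}}{g{\left(-25 \right)}} = \frac{\frac{1}{2} \left(-53\right)}{1 + \left(-25\right)^{2} + 2 \left(-25\right)} = - \frac{53}{2 \left(1 + 625 - 50\right)} = - \frac{53}{2 \cdot 576} = \left(- \frac{53}{2}\right) \frac{1}{576} = - \frac{53}{1152}$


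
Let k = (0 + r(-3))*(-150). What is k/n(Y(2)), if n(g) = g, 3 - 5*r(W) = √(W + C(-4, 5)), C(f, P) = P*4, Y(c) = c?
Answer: -45 + 15*√17 ≈ 16.847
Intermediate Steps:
C(f, P) = 4*P
r(W) = ⅗ - √(20 + W)/5 (r(W) = ⅗ - √(W + 4*5)/5 = ⅗ - √(W + 20)/5 = ⅗ - √(20 + W)/5)
k = -90 + 30*√17 (k = (0 + (⅗ - √(20 - 3)/5))*(-150) = (0 + (⅗ - √17/5))*(-150) = (⅗ - √17/5)*(-150) = -90 + 30*√17 ≈ 33.693)
k/n(Y(2)) = (-90 + 30*√17)/2 = -45 + 15*√17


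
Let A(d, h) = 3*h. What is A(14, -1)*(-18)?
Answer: 54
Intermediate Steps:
A(14, -1)*(-18) = (3*(-1))*(-18) = -3*(-18) = 54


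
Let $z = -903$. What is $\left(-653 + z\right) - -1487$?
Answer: $-69$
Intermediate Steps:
$\left(-653 + z\right) - -1487 = \left(-653 - 903\right) - -1487 = -1556 + 1487 = -69$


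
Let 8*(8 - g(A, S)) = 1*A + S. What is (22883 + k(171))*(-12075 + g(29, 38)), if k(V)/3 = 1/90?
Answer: -22105696691/80 ≈ -2.7632e+8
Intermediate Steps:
k(V) = 1/30 (k(V) = 3/90 = 3*(1/90) = 1/30)
g(A, S) = 8 - A/8 - S/8 (g(A, S) = 8 - (1*A + S)/8 = 8 - (A + S)/8 = 8 + (-A/8 - S/8) = 8 - A/8 - S/8)
(22883 + k(171))*(-12075 + g(29, 38)) = (22883 + 1/30)*(-12075 + (8 - ⅛*29 - ⅛*38)) = 686491*(-12075 + (8 - 29/8 - 19/4))/30 = 686491*(-12075 - 3/8)/30 = (686491/30)*(-96603/8) = -22105696691/80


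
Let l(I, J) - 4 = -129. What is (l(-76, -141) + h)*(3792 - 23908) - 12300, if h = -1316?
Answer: 28974856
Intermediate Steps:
l(I, J) = -125 (l(I, J) = 4 - 129 = -125)
(l(-76, -141) + h)*(3792 - 23908) - 12300 = (-125 - 1316)*(3792 - 23908) - 12300 = -1441*(-20116) - 12300 = 28987156 - 12300 = 28974856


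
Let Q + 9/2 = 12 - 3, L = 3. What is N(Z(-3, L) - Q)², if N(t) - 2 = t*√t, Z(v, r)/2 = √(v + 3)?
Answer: (8 - 27*I*√2)²/16 ≈ -87.125 - 38.184*I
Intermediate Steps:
Z(v, r) = 2*√(3 + v) (Z(v, r) = 2*√(v + 3) = 2*√(3 + v))
Q = 9/2 (Q = -9/2 + (12 - 3) = -9/2 + 9 = 9/2 ≈ 4.5000)
N(t) = 2 + t^(3/2) (N(t) = 2 + t*√t = 2 + t^(3/2))
N(Z(-3, L) - Q)² = (2 + (2*√(3 - 3) - 1*9/2)^(3/2))² = (2 + (2*√0 - 9/2)^(3/2))² = (2 + (2*0 - 9/2)^(3/2))² = (2 + (0 - 9/2)^(3/2))² = (2 + (-9/2)^(3/2))² = (2 - 27*I*√2/4)²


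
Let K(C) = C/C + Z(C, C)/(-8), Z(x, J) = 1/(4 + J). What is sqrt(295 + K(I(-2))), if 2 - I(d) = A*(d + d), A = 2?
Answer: sqrt(232057)/28 ≈ 17.204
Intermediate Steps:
I(d) = 2 - 4*d (I(d) = 2 - 2*(d + d) = 2 - 2*2*d = 2 - 4*d)
K(C) = 1 - 1/(8*(4 + C)) (K(C) = C/C + 1/((4 + C)*(-8)) = 1 - 1/8/(4 + C) = 1 - 1/(8*(4 + C)))
sqrt(295 + K(I(-2))) = sqrt(295 + (31/8 + (2 - 4*(-2)))/(4 + (2 - 4*(-2)))) = sqrt(295 + (31/8 + (2 + 8))/(4 + (2 + 8))) = sqrt(295 + (31/8 + 10)/(4 + 10)) = sqrt(295 + (111/8)/14) = sqrt(295 + (1/14)*(111/8)) = sqrt(295 + 111/112) = sqrt(33151/112) = sqrt(232057)/28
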